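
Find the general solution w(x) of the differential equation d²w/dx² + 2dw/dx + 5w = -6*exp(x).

w = -3*exp(x)/4 + C1*cos(2*x)*exp(-x) + C2*exp(-x)*sin(2*x)

Characteristic equation r² + 2r + 5 = 0 has discriminant (2)² - 4·(5) = -16 < 0, so r = -1 ± 2i.
Hence w_h = C1*cos(2*x)*exp(-x) + C2*exp(-x)*sin(2*x).
Try w_p = A*exp(x). Substituting into the equation and dividing by exp(x) gives A = -3/4, so w_p = -3*exp(x)/4.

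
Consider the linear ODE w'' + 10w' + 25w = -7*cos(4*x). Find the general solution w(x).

w = -280*sin(4*x)/1681 - 63*cos(4*x)/1681 + C1*exp(-5*x) + C2*x*exp(-5*x)

Characteristic equation r² + 10r + 25 = 0 has discriminant (10)² - 4·(25) = 0, so r = -5 is a repeated root.
Hence w_h = (C1 + C2*x)*exp(-5*x).
Try w_p = A*cos(4*x) + B*sin(4*x). Substituting and equating the coefficients of cos(4x) and sin(4x) gives A = -63/1681, B = -280/1681, so w_p = -280*sin(4*x)/1681 - 63*cos(4*x)/1681.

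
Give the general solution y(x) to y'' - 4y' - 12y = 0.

y = C1*exp(-2*x) + C2*exp(6*x)

Characteristic equation r² - 4r - 12 = 0 factors as (r + 2)(r - 6) = 0, so r = -2, 6.
Hence y_h = C1*exp(-2*x) + C2*exp(6*x).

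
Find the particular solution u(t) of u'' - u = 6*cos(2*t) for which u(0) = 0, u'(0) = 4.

Characteristic equation r² - 1 = 0 factors as (r + 1)(r - 1) = 0, so r = -1, 1.
Hence u_h = C1*exp(-t) + C2*exp(t).
Try u_p = A*cos(2*t) + B*sin(2*t). Substituting and equating the coefficients of cos(2t) and sin(2t) gives A = -6/5, B = 0, so u_p = -6*cos(2*t)/5.
General solution: u = -6*cos(2*t)/5 + C1*exp(-t) + C2*exp(t).
Apply the initial conditions: u(0) = -6/5 + C1 + C2 = 0 and u'(0) = C2 - C1 = 4. Solving gives C1 = -7/5, C2 = 13/5.

u = -7*exp(-t)/5 - 6*cos(2*t)/5 + 13*exp(t)/5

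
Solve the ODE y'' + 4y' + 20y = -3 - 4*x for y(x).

Characteristic equation r² + 4r + 20 = 0 has discriminant (4)² - 4·(20) = -64 < 0, so r = -2 ± 4i.
Hence y_h = C1*cos(4*x)*exp(-2*x) + C2*exp(-2*x)*sin(4*x).
For the particular solution try y_p = A0 + A1*x. Substituting and matching coefficients of each power of x gives A0 = -11/100, A1 = -1/5, so y_p = -11/100 - x/5.

y = -11/100 - x/5 + C1*cos(4*x)*exp(-2*x) + C2*exp(-2*x)*sin(4*x)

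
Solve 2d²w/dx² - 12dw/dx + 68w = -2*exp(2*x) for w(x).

w = -exp(2*x)/26 + C1*cos(5*x)*exp(3*x) + C2*exp(3*x)*sin(5*x)

Divide through by 2: w'' - 6w' + 34w = -exp(2*x).
Characteristic equation r² - 6r + 34 = 0 has discriminant (-6)² - 4·(34) = -100 < 0, so r = 3 ± 5i.
Hence w_h = C1*cos(5*x)*exp(3*x) + C2*exp(3*x)*sin(5*x).
Try w_p = A*exp(2*x). Substituting into the equation and dividing by exp(2*x) gives A = -1/26, so w_p = -exp(2*x)/26.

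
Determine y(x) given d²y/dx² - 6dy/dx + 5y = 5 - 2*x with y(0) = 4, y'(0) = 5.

Characteristic equation r² - 6r + 5 = 0 factors as (r - 1)(r - 5) = 0, so r = 1, 5.
Hence y_h = C1*exp(x) + C2*exp(5*x).
For the particular solution try y_p = A0 + A1*x. Substituting and matching coefficients of each power of x gives A0 = 13/25, A1 = -2/5, so y_p = 13/25 - 2*x/5.
General solution: y = 13/25 - 2*x/5 + C1*exp(x) + C2*exp(5*x).
Apply the initial conditions: y(0) = 13/25 + C1 + C2 = 4 and y'(0) = -2/5 + C1 + 5*C2 = 5. Solving gives C1 = 3, C2 = 12/25.

y = 13/25 + 3*exp(x) - 2*x/5 + 12*exp(5*x)/25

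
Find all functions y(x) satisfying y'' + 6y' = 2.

y = C2 + x/3 + C1*exp(-6*x)

Characteristic equation r² + 6r = 0 factors as (r + 6)r = 0, so r = -6, 0.
Hence y_h = C1*exp(-6*x) + C2.
Since 0 is a characteristic root (multiplicity 1), multiply the polynomial trial by x: try y_p = A0*x. Substituting and matching coefficients of each power of x gives A0 = 1/3, so y_p = x/3.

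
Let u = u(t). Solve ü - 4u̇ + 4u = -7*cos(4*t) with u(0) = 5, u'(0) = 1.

u = 7*sin(4*t)/25 + 21*cos(4*t)/100 + 479*exp(2*t)/100 - 97*t*exp(2*t)/10

Characteristic equation r² - 4r + 4 = 0 has discriminant (-4)² - 4·(4) = 0, so r = 2 is a repeated root.
Hence u_h = (C1 + C2*t)*exp(2*t).
Try u_p = A*cos(4*t) + B*sin(4*t). Substituting and equating the coefficients of cos(4t) and sin(4t) gives A = 21/100, B = 7/25, so u_p = 7*sin(4*t)/25 + 21*cos(4*t)/100.
General solution: u = 7*sin(4*t)/25 + 21*cos(4*t)/100 + C1*exp(2*t) + C2*t*exp(2*t).
Apply the initial conditions: u(0) = 21/100 + C1 = 5 and u'(0) = 28/25 + C2 + 2*C1 = 1. Solving gives C1 = 479/100, C2 = -97/10.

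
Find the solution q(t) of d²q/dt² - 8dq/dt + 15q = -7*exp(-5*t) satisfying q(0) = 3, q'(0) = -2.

q = -117*exp(5*t)/20 - 7*exp(-5*t)/80 + 143*exp(3*t)/16

Characteristic equation r² - 8r + 15 = 0 factors as (r - 3)(r - 5) = 0, so r = 3, 5.
Hence q_h = C1*exp(3*t) + C2*exp(5*t).
Try q_p = A*exp(-5*t). Substituting into the equation and dividing by exp(-5*t) gives A = -7/80, so q_p = -7*exp(-5*t)/80.
General solution: q = -7*exp(-5*t)/80 + C1*exp(3*t) + C2*exp(5*t).
Apply the initial conditions: q(0) = -7/80 + C1 + C2 = 3 and q'(0) = 7/16 + 3*C1 + 5*C2 = -2. Solving gives C1 = 143/16, C2 = -117/20.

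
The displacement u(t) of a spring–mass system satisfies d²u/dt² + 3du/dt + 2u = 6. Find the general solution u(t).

u = 3 + C1*exp(-t) + C2*exp(-2*t)

Characteristic equation r² + 3r + 2 = 0 factors as (r + 1)(r + 2) = 0, so r = -1, -2.
Hence u_h = C1*exp(-t) + C2*exp(-2*t).
For the particular solution try u_p = A0. Substituting and matching coefficients of each power of t gives A0 = 3, so u_p = 3.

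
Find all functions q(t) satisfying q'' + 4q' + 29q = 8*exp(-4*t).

q = 8*exp(-4*t)/29 + C1*cos(5*t)*exp(-2*t) + C2*exp(-2*t)*sin(5*t)

Characteristic equation r² + 4r + 29 = 0 has discriminant (4)² - 4·(29) = -100 < 0, so r = -2 ± 5i.
Hence q_h = C1*cos(5*t)*exp(-2*t) + C2*exp(-2*t)*sin(5*t).
Try q_p = A*exp(-4*t). Substituting into the equation and dividing by exp(-4*t) gives A = 8/29, so q_p = 8*exp(-4*t)/29.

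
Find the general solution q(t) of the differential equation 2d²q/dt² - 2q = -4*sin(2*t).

Divide through by 2: q'' - q = -2*sin(2*t).
Characteristic equation r² - 1 = 0 factors as (r - 1)(r + 1) = 0, so r = 1, -1.
Hence q_h = C1*exp(t) + C2*exp(-t).
Try q_p = A*cos(2*t) + B*sin(2*t). Substituting and equating the coefficients of cos(2t) and sin(2t) gives A = 0, B = 2/5, so q_p = 2*sin(2*t)/5.

q = 2*sin(2*t)/5 + C1*exp(t) + C2*exp(-t)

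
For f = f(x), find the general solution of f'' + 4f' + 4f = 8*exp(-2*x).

f = C1*exp(-2*x) + 4*x**2*exp(-2*x) + C2*x*exp(-2*x)

Characteristic equation r² + 4r + 4 = 0 has discriminant (4)² - 4·(4) = 0, so r = -2 is a repeated root.
Hence f_h = (C1 + C2*x)*exp(-2*x).
Since exp(-2*x) solves the homogeneous equation (r = -2 is a root of multiplicity 2), multiply the trial by x^2. Try f_p = A*x^2*exp(-2*x). Substituting into the equation and dividing by exp(-2*x) gives A = 4, so f_p = 4*x^2*exp(-2*x).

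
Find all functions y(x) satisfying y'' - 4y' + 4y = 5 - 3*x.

y = 1/2 - 3*x/4 + C1*exp(2*x) + C2*x*exp(2*x)

Characteristic equation r² - 4r + 4 = 0 has discriminant (-4)² - 4·(4) = 0, so r = 2 is a repeated root.
Hence y_h = (C1 + C2*x)*exp(2*x).
For the particular solution try y_p = A0 + A1*x. Substituting and matching coefficients of each power of x gives A0 = 1/2, A1 = -3/4, so y_p = 1/2 - 3*x/4.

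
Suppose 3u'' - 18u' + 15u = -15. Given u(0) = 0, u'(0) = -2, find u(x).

Divide through by 3: u'' - 6u' + 5u = -5.
Characteristic equation r² - 6r + 5 = 0 factors as (r - 1)(r - 5) = 0, so r = 1, 5.
Hence u_h = C1*exp(x) + C2*exp(5*x).
For the particular solution try u_p = A0. Substituting and matching coefficients of each power of x gives A0 = -1, so u_p = -1.
General solution: u = -1 + C1*exp(x) + C2*exp(5*x).
Apply the initial conditions: u(0) = -1 + C1 + C2 = 0 and u'(0) = C1 + 5*C2 = -2. Solving gives C1 = 7/4, C2 = -3/4.

u = -1 - 3*exp(5*x)/4 + 7*exp(x)/4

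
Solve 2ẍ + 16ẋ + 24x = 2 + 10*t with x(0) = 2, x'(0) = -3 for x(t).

Divide through by 2: x'' + 8x' + 12x = 1 + 5*t.
Characteristic equation r² + 8r + 12 = 0 factors as (r + 6)(r + 2) = 0, so r = -6, -2.
Hence x_h = C1*exp(-6*t) + C2*exp(-2*t).
For the particular solution try x_p = A0 + A1*t. Substituting and matching coefficients of each power of t gives A0 = -7/36, A1 = 5/12, so x_p = -7/36 + 5*t/12.
General solution: x = -7/36 + 5*t/12 + C1*exp(-6*t) + C2*exp(-2*t).
Apply the initial conditions: x(0) = -7/36 + C1 + C2 = 2 and x'(0) = 5/12 - 6*C1 - 2*C2 = -3. Solving gives C1 = -35/144, C2 = 39/16.

x = -7/36 - 35*exp(-6*t)/144 + 5*t/12 + 39*exp(-2*t)/16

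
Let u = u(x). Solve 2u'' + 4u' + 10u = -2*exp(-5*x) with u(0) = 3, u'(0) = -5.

Divide through by 2: u'' + 2u' + 5u = -exp(-5*x).
Characteristic equation r² + 2r + 5 = 0 has discriminant (2)² - 4·(5) = -16 < 0, so r = -1 ± 2i.
Hence u_h = C1*cos(2*x)*exp(-x) + C2*exp(-x)*sin(2*x).
Try u_p = A*exp(-5*x). Substituting into the equation and dividing by exp(-5*x) gives A = -1/20, so u_p = -exp(-5*x)/20.
General solution: u = -exp(-5*x)/20 + C1*cos(2*x)*exp(-x) + C2*exp(-x)*sin(2*x).
Apply the initial conditions: u(0) = -1/20 + C1 = 3 and u'(0) = 1/4 - C1 + 2*C2 = -5. Solving gives C1 = 61/20, C2 = -11/10.

u = -exp(-5*x)/20 - 11*exp(-x)*sin(2*x)/10 + 61*cos(2*x)*exp(-x)/20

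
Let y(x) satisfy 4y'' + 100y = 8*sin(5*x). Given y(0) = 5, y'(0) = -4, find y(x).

Divide through by 4: y'' + 25y = 2*sin(5*x).
Characteristic equation r² + 25 = 0 has discriminant (0)² - 4·(25) = -100 < 0, so r = ± 5i.
Hence y_h = C1*cos(5*x) + C2*sin(5*x).
Since ±5i are characteristic roots, multiply the trial by x. Try y_p = x*(A*cos(5*x) + B*sin(5*x)). Substituting and equating the coefficients of cos(5x) and sin(5x) gives A = -1/5, B = 0, so y_p = -x*cos(5*x)/5.
General solution: y = C1*cos(5*x) + C2*sin(5*x) - x*cos(5*x)/5.
Apply the initial conditions: y(0) = C1 = 5 and y'(0) = -1/5 + 5*C2 = -4. Solving gives C1 = 5, C2 = -19/25.

y = 5*cos(5*x) - 19*sin(5*x)/25 - x*cos(5*x)/5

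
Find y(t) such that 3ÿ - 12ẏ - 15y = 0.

y = C1*exp(5*t) + C2*exp(-t)

Divide through by 3: y'' - 4y' - 5y = 0.
Characteristic equation r² - 4r - 5 = 0 factors as (r - 5)(r + 1) = 0, so r = 5, -1.
Hence y_h = C1*exp(5*t) + C2*exp(-t).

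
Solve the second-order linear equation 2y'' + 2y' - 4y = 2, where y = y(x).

Divide through by 2: y'' + y' - 2y = 1.
Characteristic equation r² + r - 2 = 0 factors as (r + 2)(r - 1) = 0, so r = -2, 1.
Hence y_h = C1*exp(-2*x) + C2*exp(x).
For the particular solution try y_p = A0. Substituting and matching coefficients of each power of x gives A0 = -1/2, so y_p = -1/2.

y = -1/2 + C1*exp(-2*x) + C2*exp(x)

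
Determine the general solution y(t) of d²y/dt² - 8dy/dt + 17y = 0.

y = C1*cos(t)*exp(4*t) + C2*exp(4*t)*sin(t)

Characteristic equation r² - 8r + 17 = 0 has discriminant (-8)² - 4·(17) = -4 < 0, so r = 4 ± i.
Hence y_h = C1*cos(t)*exp(4*t) + C2*exp(4*t)*sin(t).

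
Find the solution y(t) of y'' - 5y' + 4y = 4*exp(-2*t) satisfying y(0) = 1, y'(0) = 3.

Characteristic equation r² - 5r + 4 = 0 factors as (r - 4)(r - 1) = 0, so r = 4, 1.
Hence y_h = C1*exp(4*t) + C2*exp(t).
Try y_p = A*exp(-2*t). Substituting into the equation and dividing by exp(-2*t) gives A = 2/9, so y_p = 2*exp(-2*t)/9.
General solution: y = 2*exp(-2*t)/9 + C1*exp(4*t) + C2*exp(t).
Apply the initial conditions: y(0) = 2/9 + C1 + C2 = 1 and y'(0) = -4/9 + C2 + 4*C1 = 3. Solving gives C1 = 8/9, C2 = -1/9.

y = -exp(t)/9 + 2*exp(-2*t)/9 + 8*exp(4*t)/9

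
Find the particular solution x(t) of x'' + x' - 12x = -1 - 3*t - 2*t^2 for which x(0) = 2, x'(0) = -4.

Characteristic equation r² + r - 12 = 0 factors as (r - 3)(r + 4) = 0, so r = 3, -4.
Hence x_h = C1*exp(3*t) + C2*exp(-4*t).
For the particular solution try x_p = A0 + A1*t + A2*t^2. Substituting and matching coefficients of each power of t gives A0 = 29/216, A1 = 5/18, A2 = 1/6, so x_p = 29/216 + t^2/6 + 5*t/18.
General solution: x = 29/216 + t^2/6 + 5*t/18 + C1*exp(3*t) + C2*exp(-4*t).
Apply the initial conditions: x(0) = 29/216 + C1 + C2 = 2 and x'(0) = 5/18 - 4*C2 + 3*C1 = -4. Solving gives C1 = 86/189, C2 = 79/56.

x = 29/216 + t**2/6 + 5*t/18 + 79*exp(-4*t)/56 + 86*exp(3*t)/189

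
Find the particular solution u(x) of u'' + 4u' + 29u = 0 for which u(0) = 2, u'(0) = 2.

u = 2*cos(5*x)*exp(-2*x) + 6*exp(-2*x)*sin(5*x)/5

Characteristic equation r² + 4r + 29 = 0 has discriminant (4)² - 4·(29) = -100 < 0, so r = -2 ± 5i.
Hence u_h = C1*cos(5*x)*exp(-2*x) + C2*exp(-2*x)*sin(5*x).
Apply the initial conditions: u(0) = C1 = 2 and u'(0) = -2*C1 + 5*C2 = 2. Solving gives C1 = 2, C2 = 6/5.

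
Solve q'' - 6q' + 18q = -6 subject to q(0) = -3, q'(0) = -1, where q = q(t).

q = -1/3 - 8*cos(3*t)*exp(3*t)/3 + 7*exp(3*t)*sin(3*t)/3

Characteristic equation r² - 6r + 18 = 0 has discriminant (-6)² - 4·(18) = -36 < 0, so r = 3 ± 3i.
Hence q_h = C1*cos(3*t)*exp(3*t) + C2*exp(3*t)*sin(3*t).
For the particular solution try q_p = A0. Substituting and matching coefficients of each power of t gives A0 = -1/3, so q_p = -1/3.
General solution: q = -1/3 + C1*cos(3*t)*exp(3*t) + C2*exp(3*t)*sin(3*t).
Apply the initial conditions: q(0) = -1/3 + C1 = -3 and q'(0) = 3*C1 + 3*C2 = -1. Solving gives C1 = -8/3, C2 = 7/3.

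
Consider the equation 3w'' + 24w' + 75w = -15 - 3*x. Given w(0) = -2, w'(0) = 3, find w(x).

Divide through by 3: w'' + 8w' + 25w = -5 - x.
Characteristic equation r² + 8r + 25 = 0 has discriminant (8)² - 4·(25) = -36 < 0, so r = -4 ± 3i.
Hence w_h = C1*cos(3*x)*exp(-4*x) + C2*exp(-4*x)*sin(3*x).
For the particular solution try w_p = A0 + A1*x. Substituting and matching coefficients of each power of x gives A0 = -117/625, A1 = -1/25, so w_p = -117/625 - x/25.
General solution: w = -117/625 - x/25 + C1*cos(3*x)*exp(-4*x) + C2*exp(-4*x)*sin(3*x).
Apply the initial conditions: w(0) = -117/625 + C1 = -2 and w'(0) = -1/25 - 4*C1 + 3*C2 = 3. Solving gives C1 = -1133/625, C2 = -2632/1875.

w = -117/625 - x/25 - 2632*exp(-4*x)*sin(3*x)/1875 - 1133*cos(3*x)*exp(-4*x)/625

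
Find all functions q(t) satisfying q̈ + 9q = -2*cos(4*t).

q = 2*cos(4*t)/7 + C1*cos(3*t) + C2*sin(3*t)

Characteristic equation r² + 9 = 0 has discriminant (0)² - 4·(9) = -36 < 0, so r = ± 3i.
Hence q_h = C1*cos(3*t) + C2*sin(3*t).
Try q_p = A*cos(4*t) + B*sin(4*t). Substituting and equating the coefficients of cos(4t) and sin(4t) gives A = 2/7, B = 0, so q_p = 2*cos(4*t)/7.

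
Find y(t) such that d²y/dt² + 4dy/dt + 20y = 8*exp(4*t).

Characteristic equation r² + 4r + 20 = 0 has discriminant (4)² - 4·(20) = -64 < 0, so r = -2 ± 4i.
Hence y_h = C1*cos(4*t)*exp(-2*t) + C2*exp(-2*t)*sin(4*t).
Try y_p = A*exp(4*t). Substituting into the equation and dividing by exp(4*t) gives A = 2/13, so y_p = 2*exp(4*t)/13.

y = 2*exp(4*t)/13 + C1*cos(4*t)*exp(-2*t) + C2*exp(-2*t)*sin(4*t)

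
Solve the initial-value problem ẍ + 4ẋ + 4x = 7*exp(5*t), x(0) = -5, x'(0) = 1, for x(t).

Characteristic equation r² + 4r + 4 = 0 has discriminant (4)² - 4·(4) = 0, so r = -2 is a repeated root.
Hence x_h = (C1 + C2*t)*exp(-2*t).
Try x_p = A*exp(5*t). Substituting into the equation and dividing by exp(5*t) gives A = 1/7, so x_p = exp(5*t)/7.
General solution: x = exp(5*t)/7 + C1*exp(-2*t) + C2*t*exp(-2*t).
Apply the initial conditions: x(0) = 1/7 + C1 = -5 and x'(0) = 5/7 + C2 - 2*C1 = 1. Solving gives C1 = -36/7, C2 = -10.

x = -36*exp(-2*t)/7 + exp(5*t)/7 - 10*t*exp(-2*t)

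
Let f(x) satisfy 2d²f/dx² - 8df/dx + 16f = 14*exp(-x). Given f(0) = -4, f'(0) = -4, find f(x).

f = 7*exp(-x)/13 - 59*cos(2*x)*exp(2*x)/13 + 73*exp(2*x)*sin(2*x)/26

Divide through by 2: f'' - 4f' + 8f = 7*exp(-x).
Characteristic equation r² - 4r + 8 = 0 has discriminant (-4)² - 4·(8) = -16 < 0, so r = 2 ± 2i.
Hence f_h = C1*cos(2*x)*exp(2*x) + C2*exp(2*x)*sin(2*x).
Try f_p = A*exp(-x). Substituting into the equation and dividing by exp(-x) gives A = 7/13, so f_p = 7*exp(-x)/13.
General solution: f = 7*exp(-x)/13 + C1*cos(2*x)*exp(2*x) + C2*exp(2*x)*sin(2*x).
Apply the initial conditions: f(0) = 7/13 + C1 = -4 and f'(0) = -7/13 + 2*C1 + 2*C2 = -4. Solving gives C1 = -59/13, C2 = 73/26.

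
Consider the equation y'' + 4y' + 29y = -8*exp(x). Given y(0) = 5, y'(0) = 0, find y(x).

y = -4*exp(x)/17 + 89*cos(5*x)*exp(-2*x)/17 + 182*exp(-2*x)*sin(5*x)/85

Characteristic equation r² + 4r + 29 = 0 has discriminant (4)² - 4·(29) = -100 < 0, so r = -2 ± 5i.
Hence y_h = C1*cos(5*x)*exp(-2*x) + C2*exp(-2*x)*sin(5*x).
Try y_p = A*exp(x). Substituting into the equation and dividing by exp(x) gives A = -4/17, so y_p = -4*exp(x)/17.
General solution: y = -4*exp(x)/17 + C1*cos(5*x)*exp(-2*x) + C2*exp(-2*x)*sin(5*x).
Apply the initial conditions: y(0) = -4/17 + C1 = 5 and y'(0) = -4/17 - 2*C1 + 5*C2 = 0. Solving gives C1 = 89/17, C2 = 182/85.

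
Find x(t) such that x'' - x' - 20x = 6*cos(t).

Characteristic equation r² - r - 20 = 0 factors as (r - 5)(r + 4) = 0, so r = 5, -4.
Hence x_h = C1*exp(5*t) + C2*exp(-4*t).
Try x_p = A*cos(t) + B*sin(t). Substituting and equating the coefficients of cos(t) and sin(t) gives A = -63/221, B = -3/221, so x_p = -63*cos(t)/221 - 3*sin(t)/221.

x = -63*cos(t)/221 - 3*sin(t)/221 + C1*exp(5*t) + C2*exp(-4*t)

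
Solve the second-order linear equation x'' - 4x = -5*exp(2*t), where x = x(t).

Characteristic equation r² - 4 = 0 factors as (r - 2)(r + 2) = 0, so r = 2, -2.
Hence x_h = C1*exp(2*t) + C2*exp(-2*t).
Since exp(2*t) solves the homogeneous equation (r = 2 is a root of multiplicity 1), multiply the trial by t. Try x_p = A*t*exp(2*t). Substituting into the equation and dividing by exp(2*t) gives A = -5/4, so x_p = -5*t*exp(2*t)/4.

x = C1*exp(2*t) + C2*exp(-2*t) - 5*t*exp(2*t)/4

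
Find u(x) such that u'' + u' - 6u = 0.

u = C1*exp(2*x) + C2*exp(-3*x)

Characteristic equation r² + r - 6 = 0 factors as (r - 2)(r + 3) = 0, so r = 2, -3.
Hence u_h = C1*exp(2*x) + C2*exp(-3*x).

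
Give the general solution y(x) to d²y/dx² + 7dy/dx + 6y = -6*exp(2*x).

y = -exp(2*x)/4 + C1*exp(-6*x) + C2*exp(-x)

Characteristic equation r² + 7r + 6 = 0 factors as (r + 6)(r + 1) = 0, so r = -6, -1.
Hence y_h = C1*exp(-6*x) + C2*exp(-x).
Try y_p = A*exp(2*x). Substituting into the equation and dividing by exp(2*x) gives A = -1/4, so y_p = -exp(2*x)/4.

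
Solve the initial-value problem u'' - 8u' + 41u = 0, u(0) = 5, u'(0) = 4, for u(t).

u = 5*cos(5*t)*exp(4*t) - 16*exp(4*t)*sin(5*t)/5

Characteristic equation r² - 8r + 41 = 0 has discriminant (-8)² - 4·(41) = -100 < 0, so r = 4 ± 5i.
Hence u_h = C1*cos(5*t)*exp(4*t) + C2*exp(4*t)*sin(5*t).
Apply the initial conditions: u(0) = C1 = 5 and u'(0) = 4*C1 + 5*C2 = 4. Solving gives C1 = 5, C2 = -16/5.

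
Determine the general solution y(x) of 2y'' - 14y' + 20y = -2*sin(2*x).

y = -7*cos(2*x)/116 - 3*sin(2*x)/116 + C1*exp(5*x) + C2*exp(2*x)

Divide through by 2: y'' - 7y' + 10y = -sin(2*x).
Characteristic equation r² - 7r + 10 = 0 factors as (r - 5)(r - 2) = 0, so r = 5, 2.
Hence y_h = C1*exp(5*x) + C2*exp(2*x).
Try y_p = A*cos(2*x) + B*sin(2*x). Substituting and equating the coefficients of cos(2x) and sin(2x) gives A = -7/116, B = -3/116, so y_p = -7*cos(2*x)/116 - 3*sin(2*x)/116.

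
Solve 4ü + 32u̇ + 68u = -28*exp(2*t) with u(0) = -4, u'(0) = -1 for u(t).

Divide through by 4: u'' + 8u' + 17u = -7*exp(2*t).
Characteristic equation r² + 8r + 17 = 0 has discriminant (8)² - 4·(17) = -4 < 0, so r = -4 ± i.
Hence u_h = C1*cos(t)*exp(-4*t) + C2*exp(-4*t)*sin(t).
Try u_p = A*exp(2*t). Substituting into the equation and dividing by exp(2*t) gives A = -7/37, so u_p = -7*exp(2*t)/37.
General solution: u = -7*exp(2*t)/37 + C1*cos(t)*exp(-4*t) + C2*exp(-4*t)*sin(t).
Apply the initial conditions: u(0) = -7/37 + C1 = -4 and u'(0) = -14/37 + C2 - 4*C1 = -1. Solving gives C1 = -141/37, C2 = -587/37.

u = -7*exp(2*t)/37 - 587*exp(-4*t)*sin(t)/37 - 141*cos(t)*exp(-4*t)/37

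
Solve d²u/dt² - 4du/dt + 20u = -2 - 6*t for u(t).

Characteristic equation r² - 4r + 20 = 0 has discriminant (-4)² - 4·(20) = -64 < 0, so r = 2 ± 4i.
Hence u_h = C1*cos(4*t)*exp(2*t) + C2*exp(2*t)*sin(4*t).
For the particular solution try u_p = A0 + A1*t. Substituting and matching coefficients of each power of t gives A0 = -4/25, A1 = -3/10, so u_p = -4/25 - 3*t/10.

u = -4/25 - 3*t/10 + C1*cos(4*t)*exp(2*t) + C2*exp(2*t)*sin(4*t)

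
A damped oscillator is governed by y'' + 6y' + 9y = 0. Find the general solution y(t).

y = C1*exp(-3*t) + C2*t*exp(-3*t)

Characteristic equation r² + 6r + 9 = 0 has discriminant (6)² - 4·(9) = 0, so r = -3 is a repeated root.
Hence y_h = (C1 + C2*t)*exp(-3*t).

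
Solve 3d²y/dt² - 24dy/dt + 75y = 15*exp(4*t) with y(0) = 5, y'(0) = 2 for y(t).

y = 5*exp(4*t)/9 - 6*exp(4*t)*sin(3*t) + 40*cos(3*t)*exp(4*t)/9

Divide through by 3: y'' - 8y' + 25y = 5*exp(4*t).
Characteristic equation r² - 8r + 25 = 0 has discriminant (-8)² - 4·(25) = -36 < 0, so r = 4 ± 3i.
Hence y_h = C1*cos(3*t)*exp(4*t) + C2*exp(4*t)*sin(3*t).
Try y_p = A*exp(4*t). Substituting into the equation and dividing by exp(4*t) gives A = 5/9, so y_p = 5*exp(4*t)/9.
General solution: y = 5*exp(4*t)/9 + C1*cos(3*t)*exp(4*t) + C2*exp(4*t)*sin(3*t).
Apply the initial conditions: y(0) = 5/9 + C1 = 5 and y'(0) = 20/9 + 3*C2 + 4*C1 = 2. Solving gives C1 = 40/9, C2 = -6.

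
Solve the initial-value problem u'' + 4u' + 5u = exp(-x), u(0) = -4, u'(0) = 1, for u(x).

u = exp(-x)/2 - 15*exp(-2*x)*sin(x)/2 - 9*cos(x)*exp(-2*x)/2

Characteristic equation r² + 4r + 5 = 0 has discriminant (4)² - 4·(5) = -4 < 0, so r = -2 ± i.
Hence u_h = C1*cos(x)*exp(-2*x) + C2*exp(-2*x)*sin(x).
Try u_p = A*exp(-x). Substituting into the equation and dividing by exp(-x) gives A = 1/2, so u_p = exp(-x)/2.
General solution: u = exp(-x)/2 + C1*cos(x)*exp(-2*x) + C2*exp(-2*x)*sin(x).
Apply the initial conditions: u(0) = 1/2 + C1 = -4 and u'(0) = -1/2 + C2 - 2*C1 = 1. Solving gives C1 = -9/2, C2 = -15/2.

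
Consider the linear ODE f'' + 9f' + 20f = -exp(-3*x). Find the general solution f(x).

f = -exp(-3*x)/2 + C1*exp(-4*x) + C2*exp(-5*x)

Characteristic equation r² + 9r + 20 = 0 factors as (r + 4)(r + 5) = 0, so r = -4, -5.
Hence f_h = C1*exp(-4*x) + C2*exp(-5*x).
Try f_p = A*exp(-3*x). Substituting into the equation and dividing by exp(-3*x) gives A = -1/2, so f_p = -exp(-3*x)/2.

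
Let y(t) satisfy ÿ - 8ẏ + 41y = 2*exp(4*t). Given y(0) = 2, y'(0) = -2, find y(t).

y = 2*exp(4*t)/25 - 2*exp(4*t)*sin(5*t) + 48*cos(5*t)*exp(4*t)/25

Characteristic equation r² - 8r + 41 = 0 has discriminant (-8)² - 4·(41) = -100 < 0, so r = 4 ± 5i.
Hence y_h = C1*cos(5*t)*exp(4*t) + C2*exp(4*t)*sin(5*t).
Try y_p = A*exp(4*t). Substituting into the equation and dividing by exp(4*t) gives A = 2/25, so y_p = 2*exp(4*t)/25.
General solution: y = 2*exp(4*t)/25 + C1*cos(5*t)*exp(4*t) + C2*exp(4*t)*sin(5*t).
Apply the initial conditions: y(0) = 2/25 + C1 = 2 and y'(0) = 8/25 + 4*C1 + 5*C2 = -2. Solving gives C1 = 48/25, C2 = -2.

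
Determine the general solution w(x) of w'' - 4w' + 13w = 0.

Characteristic equation r² - 4r + 13 = 0 has discriminant (-4)² - 4·(13) = -36 < 0, so r = 2 ± 3i.
Hence w_h = C1*cos(3*x)*exp(2*x) + C2*exp(2*x)*sin(3*x).

w = C1*cos(3*x)*exp(2*x) + C2*exp(2*x)*sin(3*x)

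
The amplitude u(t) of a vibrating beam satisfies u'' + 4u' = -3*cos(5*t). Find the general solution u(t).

Characteristic equation r² + 4r = 0 factors as (r + 4)r = 0, so r = -4, 0.
Hence u_h = C1*exp(-4*t) + C2.
Try u_p = A*cos(5*t) + B*sin(5*t). Substituting and equating the coefficients of cos(5t) and sin(5t) gives A = 3/41, B = -12/205, so u_p = -12*sin(5*t)/205 + 3*cos(5*t)/41.

u = C2 - 12*sin(5*t)/205 + 3*cos(5*t)/41 + C1*exp(-4*t)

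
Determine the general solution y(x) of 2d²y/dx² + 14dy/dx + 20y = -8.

Divide through by 2: y'' + 7y' + 10y = -4.
Characteristic equation r² + 7r + 10 = 0 factors as (r + 2)(r + 5) = 0, so r = -2, -5.
Hence y_h = C1*exp(-2*x) + C2*exp(-5*x).
For the particular solution try y_p = A0. Substituting and matching coefficients of each power of x gives A0 = -2/5, so y_p = -2/5.

y = -2/5 + C1*exp(-2*x) + C2*exp(-5*x)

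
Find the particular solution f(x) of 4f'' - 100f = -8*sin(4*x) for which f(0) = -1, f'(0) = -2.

f = -59*exp(5*x)/82 - 23*exp(-5*x)/82 + 2*sin(4*x)/41

Divide through by 4: f'' - 25f = -2*sin(4*x).
Characteristic equation r² - 25 = 0 factors as (r - 5)(r + 5) = 0, so r = 5, -5.
Hence f_h = C1*exp(5*x) + C2*exp(-5*x).
Try f_p = A*cos(4*x) + B*sin(4*x). Substituting and equating the coefficients of cos(4x) and sin(4x) gives A = 0, B = 2/41, so f_p = 2*sin(4*x)/41.
General solution: f = 2*sin(4*x)/41 + C1*exp(5*x) + C2*exp(-5*x).
Apply the initial conditions: f(0) = C1 + C2 = -1 and f'(0) = 8/41 - 5*C2 + 5*C1 = -2. Solving gives C1 = -59/82, C2 = -23/82.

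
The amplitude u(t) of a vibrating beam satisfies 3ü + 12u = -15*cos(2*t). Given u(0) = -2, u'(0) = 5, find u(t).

Divide through by 3: u'' + 4u = -5*cos(2*t).
Characteristic equation r² + 4 = 0 has discriminant (0)² - 4·(4) = -16 < 0, so r = ± 2i.
Hence u_h = C1*cos(2*t) + C2*sin(2*t).
Since ±2i are characteristic roots, multiply the trial by t. Try u_p = t*(A*cos(2*t) + B*sin(2*t)). Substituting and equating the coefficients of cos(2t) and sin(2t) gives A = 0, B = -5/4, so u_p = -5*t*sin(2*t)/4.
General solution: u = C1*cos(2*t) + C2*sin(2*t) - 5*t*sin(2*t)/4.
Apply the initial conditions: u(0) = C1 = -2 and u'(0) = 2*C2 = 5. Solving gives C1 = -2, C2 = 5/2.

u = -2*cos(2*t) + 5*sin(2*t)/2 - 5*t*sin(2*t)/4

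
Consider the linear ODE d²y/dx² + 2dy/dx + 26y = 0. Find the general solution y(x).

Characteristic equation r² + 2r + 26 = 0 has discriminant (2)² - 4·(26) = -100 < 0, so r = -1 ± 5i.
Hence y_h = C1*cos(5*x)*exp(-x) + C2*exp(-x)*sin(5*x).

y = C1*cos(5*x)*exp(-x) + C2*exp(-x)*sin(5*x)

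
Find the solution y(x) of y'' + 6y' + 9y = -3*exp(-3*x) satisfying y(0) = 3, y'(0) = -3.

y = 3*exp(-3*x) + 6*x*exp(-3*x) - 3*x**2*exp(-3*x)/2

Characteristic equation r² + 6r + 9 = 0 has discriminant (6)² - 4·(9) = 0, so r = -3 is a repeated root.
Hence y_h = (C1 + C2*x)*exp(-3*x).
Since exp(-3*x) solves the homogeneous equation (r = -3 is a root of multiplicity 2), multiply the trial by x^2. Try y_p = A*x^2*exp(-3*x). Substituting into the equation and dividing by exp(-3*x) gives A = -3/2, so y_p = -3*x^2*exp(-3*x)/2.
General solution: y = C1*exp(-3*x) - 3*x^2*exp(-3*x)/2 + C2*x*exp(-3*x).
Apply the initial conditions: y(0) = C1 = 3 and y'(0) = C2 - 3*C1 = -3. Solving gives C1 = 3, C2 = 6.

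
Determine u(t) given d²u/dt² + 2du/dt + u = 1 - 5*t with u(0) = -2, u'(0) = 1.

Characteristic equation r² + 2r + 1 = 0 has discriminant (2)² - 4·(1) = 0, so r = -1 is a repeated root.
Hence u_h = (C1 + C2*t)*exp(-t).
For the particular solution try u_p = A0 + A1*t. Substituting and matching coefficients of each power of t gives A0 = 11, A1 = -5, so u_p = 11 - 5*t.
General solution: u = 11 - 5*t + C1*exp(-t) + C2*t*exp(-t).
Apply the initial conditions: u(0) = 11 + C1 = -2 and u'(0) = -5 + C2 - C1 = 1. Solving gives C1 = -13, C2 = -7.

u = 11 - 13*exp(-t) - 5*t - 7*t*exp(-t)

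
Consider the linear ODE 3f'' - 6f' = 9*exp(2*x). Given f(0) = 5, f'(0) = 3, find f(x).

Divide through by 3: f'' - 2f' = 3*exp(2*x).
Characteristic equation r² - 2r = 0 factors as (r - 2)r = 0, so r = 2, 0.
Hence f_h = C1*exp(2*x) + C2.
Since exp(2*x) solves the homogeneous equation (r = 2 is a root of multiplicity 1), multiply the trial by x. Try f_p = A*x*exp(2*x). Substituting into the equation and dividing by exp(2*x) gives A = 3/2, so f_p = 3*x*exp(2*x)/2.
General solution: f = C2 + C1*exp(2*x) + 3*x*exp(2*x)/2.
Apply the initial conditions: f(0) = C1 + C2 = 5 and f'(0) = 3/2 + 2*C1 = 3. Solving gives C1 = 3/4, C2 = 17/4.

f = 17/4 + 3*exp(2*x)/4 + 3*x*exp(2*x)/2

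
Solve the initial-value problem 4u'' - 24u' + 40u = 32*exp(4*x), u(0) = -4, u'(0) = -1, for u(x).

Divide through by 4: u'' - 6u' + 10u = 8*exp(4*x).
Characteristic equation r² - 6r + 10 = 0 has discriminant (-6)² - 4·(10) = -4 < 0, so r = 3 ± i.
Hence u_h = C1*cos(x)*exp(3*x) + C2*exp(3*x)*sin(x).
Try u_p = A*exp(4*x). Substituting into the equation and dividing by exp(4*x) gives A = 4, so u_p = 4*exp(4*x).
General solution: u = 4*exp(4*x) + C1*cos(x)*exp(3*x) + C2*exp(3*x)*sin(x).
Apply the initial conditions: u(0) = 4 + C1 = -4 and u'(0) = 16 + C2 + 3*C1 = -1. Solving gives C1 = -8, C2 = 7.

u = 4*exp(4*x) - 8*cos(x)*exp(3*x) + 7*exp(3*x)*sin(x)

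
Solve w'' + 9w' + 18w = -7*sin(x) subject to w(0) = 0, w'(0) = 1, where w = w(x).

Characteristic equation r² + 9r + 18 = 0 factors as (r + 3)(r + 6) = 0, so r = -3, -6.
Hence w_h = C1*exp(-3*x) + C2*exp(-6*x).
Try w_p = A*cos(x) + B*sin(x). Substituting and equating the coefficients of cos(x) and sin(x) gives A = 63/370, B = -119/370, so w_p = -119*sin(x)/370 + 63*cos(x)/370.
General solution: w = -119*sin(x)/370 + 63*cos(x)/370 + C1*exp(-3*x) + C2*exp(-6*x).
Apply the initial conditions: w(0) = 63/370 + C1 + C2 = 0 and w'(0) = -119/370 - 6*C2 - 3*C1 = 1. Solving gives C1 = 1/10, C2 = -10/37.

w = -119*sin(x)/370 - 10*exp(-6*x)/37 + exp(-3*x)/10 + 63*cos(x)/370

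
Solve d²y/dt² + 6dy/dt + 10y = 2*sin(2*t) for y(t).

y = -2*cos(2*t)/15 + sin(2*t)/15 + C1*cos(t)*exp(-3*t) + C2*exp(-3*t)*sin(t)

Characteristic equation r² + 6r + 10 = 0 has discriminant (6)² - 4·(10) = -4 < 0, so r = -3 ± i.
Hence y_h = C1*cos(t)*exp(-3*t) + C2*exp(-3*t)*sin(t).
Try y_p = A*cos(2*t) + B*sin(2*t). Substituting and equating the coefficients of cos(2t) and sin(2t) gives A = -2/15, B = 1/15, so y_p = -2*cos(2*t)/15 + sin(2*t)/15.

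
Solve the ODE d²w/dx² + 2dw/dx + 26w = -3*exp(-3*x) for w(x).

w = -3*exp(-3*x)/29 + C1*cos(5*x)*exp(-x) + C2*exp(-x)*sin(5*x)

Characteristic equation r² + 2r + 26 = 0 has discriminant (2)² - 4·(26) = -100 < 0, so r = -1 ± 5i.
Hence w_h = C1*cos(5*x)*exp(-x) + C2*exp(-x)*sin(5*x).
Try w_p = A*exp(-3*x). Substituting into the equation and dividing by exp(-3*x) gives A = -3/29, so w_p = -3*exp(-3*x)/29.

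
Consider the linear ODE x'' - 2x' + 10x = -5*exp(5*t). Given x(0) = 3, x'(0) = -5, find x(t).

Characteristic equation r² - 2r + 10 = 0 has discriminant (-2)² - 4·(10) = -36 < 0, so r = 1 ± 3i.
Hence x_h = C1*cos(3*t)*exp(t) + C2*exp(t)*sin(3*t).
Try x_p = A*exp(5*t). Substituting into the equation and dividing by exp(5*t) gives A = -1/5, so x_p = -exp(5*t)/5.
General solution: x = -exp(5*t)/5 + C1*cos(3*t)*exp(t) + C2*exp(t)*sin(3*t).
Apply the initial conditions: x(0) = -1/5 + C1 = 3 and x'(0) = -1 + C1 + 3*C2 = -5. Solving gives C1 = 16/5, C2 = -12/5.

x = -exp(5*t)/5 - 12*exp(t)*sin(3*t)/5 + 16*cos(3*t)*exp(t)/5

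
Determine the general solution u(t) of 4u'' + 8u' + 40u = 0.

u = C1*cos(3*t)*exp(-t) + C2*exp(-t)*sin(3*t)

Divide through by 4: u'' + 2u' + 10u = 0.
Characteristic equation r² + 2r + 10 = 0 has discriminant (2)² - 4·(10) = -36 < 0, so r = -1 ± 3i.
Hence u_h = C1*cos(3*t)*exp(-t) + C2*exp(-t)*sin(3*t).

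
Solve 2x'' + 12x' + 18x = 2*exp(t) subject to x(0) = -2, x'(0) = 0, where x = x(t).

x = -33*exp(-3*t)/16 + exp(t)/16 - 25*t*exp(-3*t)/4

Divide through by 2: x'' + 6x' + 9x = exp(t).
Characteristic equation r² + 6r + 9 = 0 has discriminant (6)² - 4·(9) = 0, so r = -3 is a repeated root.
Hence x_h = (C1 + C2*t)*exp(-3*t).
Try x_p = A*exp(t). Substituting into the equation and dividing by exp(t) gives A = 1/16, so x_p = exp(t)/16.
General solution: x = exp(t)/16 + C1*exp(-3*t) + C2*t*exp(-3*t).
Apply the initial conditions: x(0) = 1/16 + C1 = -2 and x'(0) = 1/16 + C2 - 3*C1 = 0. Solving gives C1 = -33/16, C2 = -25/4.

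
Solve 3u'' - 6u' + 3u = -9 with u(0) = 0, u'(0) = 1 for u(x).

u = -3 + 3*exp(x) - 2*x*exp(x)

Divide through by 3: u'' - 2u' + u = -3.
Characteristic equation r² - 2r + 1 = 0 has discriminant (-2)² - 4·(1) = 0, so r = 1 is a repeated root.
Hence u_h = (C1 + C2*x)*exp(x).
For the particular solution try u_p = A0. Substituting and matching coefficients of each power of x gives A0 = -3, so u_p = -3.
General solution: u = -3 + C1*exp(x) + C2*x*exp(x).
Apply the initial conditions: u(0) = -3 + C1 = 0 and u'(0) = C1 + C2 = 1. Solving gives C1 = 3, C2 = -2.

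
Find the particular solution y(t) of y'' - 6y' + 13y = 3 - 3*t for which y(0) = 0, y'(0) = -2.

Characteristic equation r² - 6r + 13 = 0 has discriminant (-6)² - 4·(13) = -16 < 0, so r = 3 ± 2i.
Hence y_h = C1*cos(2*t)*exp(3*t) + C2*exp(3*t)*sin(2*t).
For the particular solution try y_p = A0 + A1*t. Substituting and matching coefficients of each power of t gives A0 = 21/169, A1 = -3/13, so y_p = 21/169 - 3*t/13.
General solution: y = 21/169 - 3*t/13 + C1*cos(2*t)*exp(3*t) + C2*exp(3*t)*sin(2*t).
Apply the initial conditions: y(0) = 21/169 + C1 = 0 and y'(0) = -3/13 + 2*C2 + 3*C1 = -2. Solving gives C1 = -21/169, C2 = -118/169.

y = 21/169 - 3*t/13 - 118*exp(3*t)*sin(2*t)/169 - 21*cos(2*t)*exp(3*t)/169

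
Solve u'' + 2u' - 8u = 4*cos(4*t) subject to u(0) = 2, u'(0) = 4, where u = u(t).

Characteristic equation r² + 2r - 8 = 0 factors as (r + 4)(r - 2) = 0, so r = -4, 2.
Hence u_h = C1*exp(-4*t) + C2*exp(2*t).
Try u_p = A*cos(4*t) + B*sin(4*t). Substituting and equating the coefficients of cos(4t) and sin(4t) gives A = -3/20, B = 1/20, so u_p = -3*cos(4*t)/20 + sin(4*t)/20.
General solution: u = -3*cos(4*t)/20 + sin(4*t)/20 + C1*exp(-4*t) + C2*exp(2*t).
Apply the initial conditions: u(0) = -3/20 + C1 + C2 = 2 and u'(0) = 1/5 - 4*C1 + 2*C2 = 4. Solving gives C1 = 1/12, C2 = 31/15.

u = -3*cos(4*t)/20 + exp(-4*t)/12 + sin(4*t)/20 + 31*exp(2*t)/15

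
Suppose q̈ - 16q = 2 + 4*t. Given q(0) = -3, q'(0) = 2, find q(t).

q = -1/8 - 55*exp(-4*t)/32 - 37*exp(4*t)/32 - t/4

Characteristic equation r² - 16 = 0 factors as (r + 4)(r - 4) = 0, so r = -4, 4.
Hence q_h = C1*exp(-4*t) + C2*exp(4*t).
For the particular solution try q_p = A0 + A1*t. Substituting and matching coefficients of each power of t gives A0 = -1/8, A1 = -1/4, so q_p = -1/8 - t/4.
General solution: q = -1/8 - t/4 + C1*exp(-4*t) + C2*exp(4*t).
Apply the initial conditions: q(0) = -1/8 + C1 + C2 = -3 and q'(0) = -1/4 - 4*C1 + 4*C2 = 2. Solving gives C1 = -55/32, C2 = -37/32.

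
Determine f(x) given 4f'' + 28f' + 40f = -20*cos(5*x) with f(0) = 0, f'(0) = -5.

f = -45*exp(-2*x)/29 - 7*sin(5*x)/58 + 3*exp(-5*x)/2 + 3*cos(5*x)/58

Divide through by 4: f'' + 7f' + 10f = -5*cos(5*x).
Characteristic equation r² + 7r + 10 = 0 factors as (r + 5)(r + 2) = 0, so r = -5, -2.
Hence f_h = C1*exp(-5*x) + C2*exp(-2*x).
Try f_p = A*cos(5*x) + B*sin(5*x). Substituting and equating the coefficients of cos(5x) and sin(5x) gives A = 3/58, B = -7/58, so f_p = -7*sin(5*x)/58 + 3*cos(5*x)/58.
General solution: f = -7*sin(5*x)/58 + 3*cos(5*x)/58 + C1*exp(-5*x) + C2*exp(-2*x).
Apply the initial conditions: f(0) = 3/58 + C1 + C2 = 0 and f'(0) = -35/58 - 5*C1 - 2*C2 = -5. Solving gives C1 = 3/2, C2 = -45/29.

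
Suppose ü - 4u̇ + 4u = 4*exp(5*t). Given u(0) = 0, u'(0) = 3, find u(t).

u = -4*exp(2*t)/9 + 4*exp(5*t)/9 + 5*t*exp(2*t)/3

Characteristic equation r² - 4r + 4 = 0 has discriminant (-4)² - 4·(4) = 0, so r = 2 is a repeated root.
Hence u_h = (C1 + C2*t)*exp(2*t).
Try u_p = A*exp(5*t). Substituting into the equation and dividing by exp(5*t) gives A = 4/9, so u_p = 4*exp(5*t)/9.
General solution: u = 4*exp(5*t)/9 + C1*exp(2*t) + C2*t*exp(2*t).
Apply the initial conditions: u(0) = 4/9 + C1 = 0 and u'(0) = 20/9 + C2 + 2*C1 = 3. Solving gives C1 = -4/9, C2 = 5/3.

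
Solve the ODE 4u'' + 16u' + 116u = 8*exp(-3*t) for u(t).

Divide through by 4: u'' + 4u' + 29u = 2*exp(-3*t).
Characteristic equation r² + 4r + 29 = 0 has discriminant (4)² - 4·(29) = -100 < 0, so r = -2 ± 5i.
Hence u_h = C1*cos(5*t)*exp(-2*t) + C2*exp(-2*t)*sin(5*t).
Try u_p = A*exp(-3*t). Substituting into the equation and dividing by exp(-3*t) gives A = 1/13, so u_p = exp(-3*t)/13.

u = exp(-3*t)/13 + C1*cos(5*t)*exp(-2*t) + C2*exp(-2*t)*sin(5*t)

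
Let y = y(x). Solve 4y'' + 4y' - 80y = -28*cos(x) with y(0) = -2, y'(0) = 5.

Divide through by 4: y'' + y' - 20y = -7*cos(x).
Characteristic equation r² + r - 20 = 0 factors as (r + 5)(r - 4) = 0, so r = -5, 4.
Hence y_h = C1*exp(-5*x) + C2*exp(4*x).
Try y_p = A*cos(x) + B*sin(x). Substituting and equating the coefficients of cos(x) and sin(x) gives A = 147/442, B = -7/442, so y_p = -7*sin(x)/442 + 147*cos(x)/442.
General solution: y = -7*sin(x)/442 + 147*cos(x)/442 + C1*exp(-5*x) + C2*exp(4*x).
Apply the initial conditions: y(0) = 147/442 + C1 + C2 = -2 and y'(0) = -7/442 - 5*C1 + 4*C2 = 5. Solving gives C1 = -373/234, C2 = -113/153.

y = -373*exp(-5*x)/234 - 113*exp(4*x)/153 - 7*sin(x)/442 + 147*cos(x)/442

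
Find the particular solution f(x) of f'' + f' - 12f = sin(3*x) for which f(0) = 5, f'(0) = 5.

f = -7*sin(3*x)/150 - cos(3*x)/150 + 151*exp(3*x)/42 + 247*exp(-4*x)/175

Characteristic equation r² + r - 12 = 0 factors as (r + 4)(r - 3) = 0, so r = -4, 3.
Hence f_h = C1*exp(-4*x) + C2*exp(3*x).
Try f_p = A*cos(3*x) + B*sin(3*x). Substituting and equating the coefficients of cos(3x) and sin(3x) gives A = -1/150, B = -7/150, so f_p = -7*sin(3*x)/150 - cos(3*x)/150.
General solution: f = -7*sin(3*x)/150 - cos(3*x)/150 + C1*exp(-4*x) + C2*exp(3*x).
Apply the initial conditions: f(0) = -1/150 + C1 + C2 = 5 and f'(0) = -7/50 - 4*C1 + 3*C2 = 5. Solving gives C1 = 247/175, C2 = 151/42.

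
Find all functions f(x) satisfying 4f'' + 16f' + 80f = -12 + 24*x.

f = -21/100 + 3*x/10 + C1*cos(4*x)*exp(-2*x) + C2*exp(-2*x)*sin(4*x)

Divide through by 4: f'' + 4f' + 20f = -3 + 6*x.
Characteristic equation r² + 4r + 20 = 0 has discriminant (4)² - 4·(20) = -64 < 0, so r = -2 ± 4i.
Hence f_h = C1*cos(4*x)*exp(-2*x) + C2*exp(-2*x)*sin(4*x).
For the particular solution try f_p = A0 + A1*x. Substituting and matching coefficients of each power of x gives A0 = -21/100, A1 = 3/10, so f_p = -21/100 + 3*x/10.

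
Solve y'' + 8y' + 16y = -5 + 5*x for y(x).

Characteristic equation r² + 8r + 16 = 0 has discriminant (8)² - 4·(16) = 0, so r = -4 is a repeated root.
Hence y_h = (C1 + C2*x)*exp(-4*x).
For the particular solution try y_p = A0 + A1*x. Substituting and matching coefficients of each power of x gives A0 = -15/32, A1 = 5/16, so y_p = -15/32 + 5*x/16.

y = -15/32 + 5*x/16 + C1*exp(-4*x) + C2*x*exp(-4*x)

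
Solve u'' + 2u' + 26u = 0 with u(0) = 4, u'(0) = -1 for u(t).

u = 4*cos(5*t)*exp(-t) + 3*exp(-t)*sin(5*t)/5

Characteristic equation r² + 2r + 26 = 0 has discriminant (2)² - 4·(26) = -100 < 0, so r = -1 ± 5i.
Hence u_h = C1*cos(5*t)*exp(-t) + C2*exp(-t)*sin(5*t).
Apply the initial conditions: u(0) = C1 = 4 and u'(0) = -C1 + 5*C2 = -1. Solving gives C1 = 4, C2 = 3/5.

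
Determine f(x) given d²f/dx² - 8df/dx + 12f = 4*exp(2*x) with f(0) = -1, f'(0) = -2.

f = -5*exp(2*x)/4 + exp(6*x)/4 - x*exp(2*x)

Characteristic equation r² - 8r + 12 = 0 factors as (r - 6)(r - 2) = 0, so r = 6, 2.
Hence f_h = C1*exp(6*x) + C2*exp(2*x).
Since exp(2*x) solves the homogeneous equation (r = 2 is a root of multiplicity 1), multiply the trial by x. Try f_p = A*x*exp(2*x). Substituting into the equation and dividing by exp(2*x) gives A = -1, so f_p = -x*exp(2*x).
General solution: f = C1*exp(6*x) + C2*exp(2*x) - x*exp(2*x).
Apply the initial conditions: f(0) = C1 + C2 = -1 and f'(0) = -1 + 2*C2 + 6*C1 = -2. Solving gives C1 = 1/4, C2 = -5/4.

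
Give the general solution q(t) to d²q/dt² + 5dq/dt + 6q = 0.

q = C1*exp(-3*t) + C2*exp(-2*t)

Characteristic equation r² + 5r + 6 = 0 factors as (r + 3)(r + 2) = 0, so r = -3, -2.
Hence q_h = C1*exp(-3*t) + C2*exp(-2*t).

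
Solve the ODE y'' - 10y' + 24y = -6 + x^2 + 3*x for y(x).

y = -323/1728 + x**2/24 + 23*x/144 + C1*exp(6*x) + C2*exp(4*x)

Characteristic equation r² - 10r + 24 = 0 factors as (r - 6)(r - 4) = 0, so r = 6, 4.
Hence y_h = C1*exp(6*x) + C2*exp(4*x).
For the particular solution try y_p = A0 + A1*x + A2*x^2. Substituting and matching coefficients of each power of x gives A0 = -323/1728, A1 = 23/144, A2 = 1/24, so y_p = -323/1728 + x^2/24 + 23*x/144.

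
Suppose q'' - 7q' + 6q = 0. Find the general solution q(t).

q = C1*exp(t) + C2*exp(6*t)

Characteristic equation r² - 7r + 6 = 0 factors as (r - 1)(r - 6) = 0, so r = 1, 6.
Hence q_h = C1*exp(t) + C2*exp(6*t).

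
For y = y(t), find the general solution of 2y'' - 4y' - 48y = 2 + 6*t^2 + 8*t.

Divide through by 2: y'' - 2y' - 24y = 1 + 3*t^2 + 4*t.
Characteristic equation r² - 2r - 24 = 0 factors as (r - 6)(r + 4) = 0, so r = 6, -4.
Hence y_h = C1*exp(6*t) + C2*exp(-4*t).
For the particular solution try y_p = A0 + A1*t + A2*t^2. Substituting and matching coefficients of each power of t gives A0 = -23/576, A1 = -7/48, A2 = -1/8, so y_p = -23/576 - 7*t/48 - t^2/8.

y = -23/576 - 7*t/48 - t**2/8 + C1*exp(6*t) + C2*exp(-4*t)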